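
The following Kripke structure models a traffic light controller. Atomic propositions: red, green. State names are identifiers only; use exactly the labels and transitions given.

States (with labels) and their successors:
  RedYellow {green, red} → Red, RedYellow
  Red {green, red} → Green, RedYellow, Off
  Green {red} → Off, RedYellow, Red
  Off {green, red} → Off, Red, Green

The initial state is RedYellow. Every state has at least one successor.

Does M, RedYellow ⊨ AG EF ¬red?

States satisfying EF ¬red: ∅.
States satisfying AG EF ¬red: ∅.
Green is reachable from RedYellow and violates EF ¬red, so AG fails at RedYellow.
RedYellow ∉ Sat(AG EF ¬red).

Violated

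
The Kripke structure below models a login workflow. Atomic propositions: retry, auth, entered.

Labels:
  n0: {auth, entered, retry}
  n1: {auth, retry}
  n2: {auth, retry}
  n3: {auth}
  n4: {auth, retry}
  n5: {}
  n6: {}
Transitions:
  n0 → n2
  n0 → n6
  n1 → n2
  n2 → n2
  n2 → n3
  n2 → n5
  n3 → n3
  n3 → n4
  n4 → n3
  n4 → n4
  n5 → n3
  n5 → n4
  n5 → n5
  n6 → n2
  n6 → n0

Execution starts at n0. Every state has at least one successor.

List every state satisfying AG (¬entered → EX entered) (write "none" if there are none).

none

States satisfying ¬entered → EX entered: {n0, n6}.
States satisfying AG (¬entered → EX entered): ∅.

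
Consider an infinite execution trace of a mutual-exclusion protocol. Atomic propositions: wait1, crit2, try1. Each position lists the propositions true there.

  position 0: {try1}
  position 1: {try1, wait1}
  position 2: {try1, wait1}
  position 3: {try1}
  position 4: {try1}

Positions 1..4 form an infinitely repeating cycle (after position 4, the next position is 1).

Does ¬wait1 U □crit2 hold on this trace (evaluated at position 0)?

Walking from position 0: at position 1, □crit2 has not yet held and ¬wait1 fails, so ¬wait1 U □crit2 is false.

No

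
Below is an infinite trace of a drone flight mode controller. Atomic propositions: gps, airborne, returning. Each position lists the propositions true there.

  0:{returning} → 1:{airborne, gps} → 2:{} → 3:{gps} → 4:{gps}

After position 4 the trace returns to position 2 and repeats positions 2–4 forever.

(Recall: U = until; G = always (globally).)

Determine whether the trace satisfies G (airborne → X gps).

Violated

airborne → X gps must hold at every position from 0 onward. It fails at position 1, so G (airborne → X gps) is false.
Positions where airborne holds: 1.
Check X gps at each: 1→fails.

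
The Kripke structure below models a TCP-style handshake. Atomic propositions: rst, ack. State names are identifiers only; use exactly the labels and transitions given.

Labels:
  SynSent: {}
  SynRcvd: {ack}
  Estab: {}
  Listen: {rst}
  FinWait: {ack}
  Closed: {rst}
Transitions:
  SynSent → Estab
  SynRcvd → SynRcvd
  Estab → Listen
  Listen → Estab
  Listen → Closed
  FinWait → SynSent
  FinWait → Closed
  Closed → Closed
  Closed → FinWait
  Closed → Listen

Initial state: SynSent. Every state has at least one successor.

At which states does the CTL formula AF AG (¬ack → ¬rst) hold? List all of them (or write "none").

States satisfying AG (¬ack → ¬rst): {SynRcvd}.
States satisfying AF AG (¬ack → ¬rst): {SynRcvd}.

{SynRcvd}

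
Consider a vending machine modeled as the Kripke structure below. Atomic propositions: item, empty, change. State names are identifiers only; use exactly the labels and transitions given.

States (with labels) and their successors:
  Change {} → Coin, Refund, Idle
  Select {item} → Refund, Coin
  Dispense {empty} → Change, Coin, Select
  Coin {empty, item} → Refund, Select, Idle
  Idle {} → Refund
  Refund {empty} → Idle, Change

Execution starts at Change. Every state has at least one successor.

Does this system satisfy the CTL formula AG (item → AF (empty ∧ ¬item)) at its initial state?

Violated

States satisfying item → AF (empty ∧ ¬item): {Change, Dispense, Idle, Refund}.
States satisfying AG (item → AF (empty ∧ ¬item)): ∅.
Coin is reachable from Change and violates item → AF (empty ∧ ¬item), so AG fails at Change.
Change ∉ Sat(AG (item → AF (empty ∧ ¬item))).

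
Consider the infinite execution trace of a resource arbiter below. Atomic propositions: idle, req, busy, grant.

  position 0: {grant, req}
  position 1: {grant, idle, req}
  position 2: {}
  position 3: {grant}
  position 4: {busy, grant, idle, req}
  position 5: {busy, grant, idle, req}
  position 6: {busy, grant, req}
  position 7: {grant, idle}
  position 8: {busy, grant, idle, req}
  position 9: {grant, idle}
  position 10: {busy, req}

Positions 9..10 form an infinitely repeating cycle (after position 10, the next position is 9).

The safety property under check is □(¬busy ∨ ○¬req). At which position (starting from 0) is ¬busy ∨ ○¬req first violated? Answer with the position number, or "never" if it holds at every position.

Check ¬busy ∨ ○¬req at each position in order: 0 ✓, 1 ✓, 2 ✓, 3 ✓.
At position 4 the labels are {busy, grant, idle, req} and the next position 5 has {busy, grant, idle, req}, so ¬busy ∨ ○¬req is false there. This is the first violation.

4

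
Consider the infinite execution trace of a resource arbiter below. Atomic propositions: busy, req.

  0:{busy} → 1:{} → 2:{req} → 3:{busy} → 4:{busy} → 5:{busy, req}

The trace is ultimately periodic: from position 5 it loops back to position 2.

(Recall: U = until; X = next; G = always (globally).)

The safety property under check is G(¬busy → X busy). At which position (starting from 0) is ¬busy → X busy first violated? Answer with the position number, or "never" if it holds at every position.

1

Check ¬busy → X busy at each position in order: 0 ✓.
At position 1 the labels are {} and the next position 2 has {req}, so ¬busy → X busy is false there. This is the first violation.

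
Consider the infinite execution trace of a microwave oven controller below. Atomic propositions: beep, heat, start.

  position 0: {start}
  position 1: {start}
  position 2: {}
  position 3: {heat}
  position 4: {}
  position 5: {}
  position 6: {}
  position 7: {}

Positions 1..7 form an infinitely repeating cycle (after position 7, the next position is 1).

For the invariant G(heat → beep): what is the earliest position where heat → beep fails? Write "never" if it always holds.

3

Check heat → beep at each position in order: 0 ✓, 1 ✓, 2 ✓.
At position 3 the labels are {heat}, so heat → beep is false there. This is the first violation.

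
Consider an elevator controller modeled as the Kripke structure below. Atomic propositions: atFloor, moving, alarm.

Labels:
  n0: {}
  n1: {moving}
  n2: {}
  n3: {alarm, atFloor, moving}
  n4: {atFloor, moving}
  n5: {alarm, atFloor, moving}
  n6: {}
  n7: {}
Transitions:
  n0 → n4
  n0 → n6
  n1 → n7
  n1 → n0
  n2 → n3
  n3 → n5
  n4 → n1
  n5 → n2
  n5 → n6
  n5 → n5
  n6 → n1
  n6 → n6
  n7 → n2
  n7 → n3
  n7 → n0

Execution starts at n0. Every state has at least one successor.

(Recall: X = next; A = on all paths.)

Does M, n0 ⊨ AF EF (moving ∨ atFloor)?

States satisfying EF (moving ∨ atFloor): {n0, n1, n2, n3, n4, n5, n6, n7}.
States satisfying AF EF (moving ∨ atFloor): {n0, n1, n2, n3, n4, n5, n6, n7}.
n0 ∈ Sat(AF EF (moving ∨ atFloor)).

Holds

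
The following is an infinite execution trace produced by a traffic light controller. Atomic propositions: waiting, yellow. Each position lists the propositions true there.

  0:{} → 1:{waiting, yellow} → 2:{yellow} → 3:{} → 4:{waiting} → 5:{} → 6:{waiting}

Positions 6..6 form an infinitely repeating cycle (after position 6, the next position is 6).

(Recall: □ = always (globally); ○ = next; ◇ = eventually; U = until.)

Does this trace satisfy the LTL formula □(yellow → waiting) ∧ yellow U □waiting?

Does not hold

yellow → waiting must hold at every position from 0 onward. It fails at position 2, so □(yellow → waiting) is false.
Positions where yellow holds: 1, 2.
Check waiting at each: 1→ok, 2→fails.
Walking from position 0: at position 0, □waiting has not yet held and yellow fails, so yellow U □waiting is false.
At position 0: □(yellow → waiting) is false; yellow U □waiting is false; so □(yellow → waiting) ∧ yellow U □waiting is false.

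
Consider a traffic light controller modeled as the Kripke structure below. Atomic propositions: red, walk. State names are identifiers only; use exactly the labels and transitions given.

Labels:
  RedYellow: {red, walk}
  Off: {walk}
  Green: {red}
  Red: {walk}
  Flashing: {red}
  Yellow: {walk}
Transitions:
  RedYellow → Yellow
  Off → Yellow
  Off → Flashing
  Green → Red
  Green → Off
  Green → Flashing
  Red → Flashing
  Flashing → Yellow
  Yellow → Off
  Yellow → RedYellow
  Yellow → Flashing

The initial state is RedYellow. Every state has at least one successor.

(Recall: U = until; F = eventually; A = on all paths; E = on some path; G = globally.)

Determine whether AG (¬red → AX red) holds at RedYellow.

Does not hold

States satisfying ¬red → AX red: {RedYellow, Green, Red, Flashing}.
States satisfying AG (¬red → AX red): ∅.
Off is reachable from RedYellow and violates ¬red → AX red, so AG fails at RedYellow.
RedYellow ∉ Sat(AG (¬red → AX red)).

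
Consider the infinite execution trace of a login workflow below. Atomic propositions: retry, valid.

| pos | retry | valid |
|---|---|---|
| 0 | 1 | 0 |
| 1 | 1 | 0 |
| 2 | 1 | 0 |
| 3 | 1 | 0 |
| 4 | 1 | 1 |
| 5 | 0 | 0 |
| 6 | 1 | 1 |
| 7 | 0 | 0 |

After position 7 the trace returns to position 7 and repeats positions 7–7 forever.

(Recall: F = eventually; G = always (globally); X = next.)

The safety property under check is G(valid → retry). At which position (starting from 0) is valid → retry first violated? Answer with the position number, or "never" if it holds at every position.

never

valid → retry holds at every position 0..7, and those are all the positions the trace ever visits, so the invariant G(valid → retry) is never violated.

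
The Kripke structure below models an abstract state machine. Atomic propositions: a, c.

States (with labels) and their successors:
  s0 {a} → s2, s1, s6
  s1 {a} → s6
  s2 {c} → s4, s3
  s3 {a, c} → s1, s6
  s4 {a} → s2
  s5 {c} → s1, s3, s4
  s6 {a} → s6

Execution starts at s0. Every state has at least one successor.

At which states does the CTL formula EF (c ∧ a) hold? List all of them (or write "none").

{s0, s2, s3, s4, s5}

States satisfying c ∧ a: {s3}.
States satisfying EF (c ∧ a): {s0, s2, s3, s4, s5}.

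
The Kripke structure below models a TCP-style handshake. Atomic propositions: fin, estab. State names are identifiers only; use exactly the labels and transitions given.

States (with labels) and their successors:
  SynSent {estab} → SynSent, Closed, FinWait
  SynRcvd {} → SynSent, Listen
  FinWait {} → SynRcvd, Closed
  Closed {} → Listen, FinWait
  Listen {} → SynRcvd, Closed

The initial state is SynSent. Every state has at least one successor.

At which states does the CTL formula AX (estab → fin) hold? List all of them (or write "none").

{FinWait, Closed, Listen}

States satisfying estab → fin: {SynRcvd, FinWait, Closed, Listen}.
States satisfying AX (estab → fin): {FinWait, Closed, Listen}.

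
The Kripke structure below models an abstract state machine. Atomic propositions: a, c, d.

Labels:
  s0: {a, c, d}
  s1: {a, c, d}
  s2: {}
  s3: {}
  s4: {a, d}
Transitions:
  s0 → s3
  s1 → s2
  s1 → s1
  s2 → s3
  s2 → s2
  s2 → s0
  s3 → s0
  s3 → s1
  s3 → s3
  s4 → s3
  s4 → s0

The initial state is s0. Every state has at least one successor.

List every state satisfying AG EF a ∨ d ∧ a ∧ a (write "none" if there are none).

{s0, s1, s2, s3, s4}

States satisfying EF a: {s0, s1, s2, s3, s4}.
States satisfying AG EF a: {s0, s1, s2, s3, s4}.
States satisfying d ∧ a: {s0, s1, s4}.
States satisfying d ∧ a ∧ a: {s0, s1, s4}.
States satisfying AG EF a ∨ d ∧ a ∧ a: {s0, s1, s2, s3, s4}.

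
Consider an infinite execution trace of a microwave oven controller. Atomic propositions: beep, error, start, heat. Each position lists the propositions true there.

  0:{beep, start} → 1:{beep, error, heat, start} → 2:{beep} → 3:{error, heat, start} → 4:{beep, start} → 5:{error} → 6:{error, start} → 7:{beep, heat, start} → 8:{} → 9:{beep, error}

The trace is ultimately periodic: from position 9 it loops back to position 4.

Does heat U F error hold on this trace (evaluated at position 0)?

Walking from position 0: F error first holds at position 0, and heat holds at every earlier position along the way, so heat U F error holds.

Satisfied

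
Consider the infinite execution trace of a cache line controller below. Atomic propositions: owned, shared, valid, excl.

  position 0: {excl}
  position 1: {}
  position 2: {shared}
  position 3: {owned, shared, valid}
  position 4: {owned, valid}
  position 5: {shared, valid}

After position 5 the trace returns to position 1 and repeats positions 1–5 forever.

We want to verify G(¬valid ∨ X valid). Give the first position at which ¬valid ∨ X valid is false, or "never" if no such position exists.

5

Check ¬valid ∨ X valid at each position in order: 0 ✓, 1 ✓, 2 ✓, 3 ✓, 4 ✓.
At position 5 the labels are {shared, valid} and the next position 1 has {}, so ¬valid ∨ X valid is false there. This is the first violation.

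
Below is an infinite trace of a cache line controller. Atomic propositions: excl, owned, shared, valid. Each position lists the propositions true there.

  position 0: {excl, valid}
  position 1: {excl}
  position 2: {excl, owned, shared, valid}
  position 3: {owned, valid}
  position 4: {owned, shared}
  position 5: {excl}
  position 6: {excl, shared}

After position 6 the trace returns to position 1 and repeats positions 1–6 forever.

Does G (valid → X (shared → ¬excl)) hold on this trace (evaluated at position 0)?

valid → X (shared → ¬excl) holds at every position 0..6, and those are all positions ever visited, so G (valid → X (shared → ¬excl)) holds.
Positions where valid holds: 0, 2, 3.
Check X (shared → ¬excl) at each: 0→ok, 2→ok, 3→ok.

Holds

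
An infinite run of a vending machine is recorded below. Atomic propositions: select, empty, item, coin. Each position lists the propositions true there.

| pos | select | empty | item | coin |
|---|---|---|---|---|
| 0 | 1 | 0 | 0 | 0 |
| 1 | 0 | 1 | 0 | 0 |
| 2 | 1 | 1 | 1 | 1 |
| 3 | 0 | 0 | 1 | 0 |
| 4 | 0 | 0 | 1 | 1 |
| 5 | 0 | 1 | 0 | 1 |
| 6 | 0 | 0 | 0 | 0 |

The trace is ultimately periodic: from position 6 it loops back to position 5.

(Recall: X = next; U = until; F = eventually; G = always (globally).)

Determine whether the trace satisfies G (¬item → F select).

¬item → F select must hold at every position from 0 onward. It fails at position 5, so G (¬item → F select) is false.
Positions where ¬item holds: 0, 1, 5, 6.
Check F select at each: 0→ok, 1→ok, 5→fails, 6→fails.

Does not hold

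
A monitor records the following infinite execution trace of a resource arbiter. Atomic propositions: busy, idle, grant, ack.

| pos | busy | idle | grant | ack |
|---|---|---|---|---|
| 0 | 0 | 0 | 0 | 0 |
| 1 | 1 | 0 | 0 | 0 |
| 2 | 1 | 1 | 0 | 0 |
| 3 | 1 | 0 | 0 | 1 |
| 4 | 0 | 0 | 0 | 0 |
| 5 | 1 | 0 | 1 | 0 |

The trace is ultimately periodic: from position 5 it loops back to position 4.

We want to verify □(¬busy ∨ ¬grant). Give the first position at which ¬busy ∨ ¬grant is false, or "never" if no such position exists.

Check ¬busy ∨ ¬grant at each position in order: 0 ✓, 1 ✓, 2 ✓, 3 ✓, 4 ✓.
At position 5 the labels are {busy, grant}, so ¬busy ∨ ¬grant is false there. This is the first violation.

5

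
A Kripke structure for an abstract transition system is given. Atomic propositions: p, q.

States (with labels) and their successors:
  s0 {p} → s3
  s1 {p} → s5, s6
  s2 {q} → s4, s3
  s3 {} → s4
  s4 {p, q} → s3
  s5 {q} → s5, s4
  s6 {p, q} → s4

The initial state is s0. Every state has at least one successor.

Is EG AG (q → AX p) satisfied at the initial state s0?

States satisfying AG (q → AX p): ∅.
States satisfying EG AG (q → AX p): ∅.
No suitable path/successor from s0 witnesses the formula.
s0 ∉ Sat(EG AG (q → AX p)).

Violated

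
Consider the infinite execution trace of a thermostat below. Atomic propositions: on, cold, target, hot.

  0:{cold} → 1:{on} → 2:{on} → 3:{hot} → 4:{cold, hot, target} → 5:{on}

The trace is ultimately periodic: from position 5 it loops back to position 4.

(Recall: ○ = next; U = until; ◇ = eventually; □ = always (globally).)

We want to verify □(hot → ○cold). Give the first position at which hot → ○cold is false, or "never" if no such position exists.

Check hot → ○cold at each position in order: 0 ✓, 1 ✓, 2 ✓, 3 ✓.
At position 4 the labels are {cold, hot, target} and the next position 5 has {on}, so hot → ○cold is false there. This is the first violation.

4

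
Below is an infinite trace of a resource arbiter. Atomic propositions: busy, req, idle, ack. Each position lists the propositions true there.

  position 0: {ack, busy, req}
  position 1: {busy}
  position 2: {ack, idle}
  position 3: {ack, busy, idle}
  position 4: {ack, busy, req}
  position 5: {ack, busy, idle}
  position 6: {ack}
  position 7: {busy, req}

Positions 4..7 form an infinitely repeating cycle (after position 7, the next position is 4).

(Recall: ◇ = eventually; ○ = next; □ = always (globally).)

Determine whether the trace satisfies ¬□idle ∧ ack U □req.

Walking from position 0: at position 1, □req has not yet held and ack fails, so ack U □req is false.
At position 0: ¬□idle is true; ack U □req is false; so ¬□idle ∧ ack U □req is false.

Does not hold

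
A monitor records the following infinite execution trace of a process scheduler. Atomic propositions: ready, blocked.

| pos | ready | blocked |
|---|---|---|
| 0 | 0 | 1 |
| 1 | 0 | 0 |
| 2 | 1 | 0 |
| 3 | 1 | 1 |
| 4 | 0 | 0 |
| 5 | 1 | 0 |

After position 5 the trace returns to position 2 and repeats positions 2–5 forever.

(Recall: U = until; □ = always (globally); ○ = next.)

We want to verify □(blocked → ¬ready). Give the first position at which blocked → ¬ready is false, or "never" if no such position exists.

3

Check blocked → ¬ready at each position in order: 0 ✓, 1 ✓, 2 ✓.
At position 3 the labels are {blocked, ready}, so blocked → ¬ready is false there. This is the first violation.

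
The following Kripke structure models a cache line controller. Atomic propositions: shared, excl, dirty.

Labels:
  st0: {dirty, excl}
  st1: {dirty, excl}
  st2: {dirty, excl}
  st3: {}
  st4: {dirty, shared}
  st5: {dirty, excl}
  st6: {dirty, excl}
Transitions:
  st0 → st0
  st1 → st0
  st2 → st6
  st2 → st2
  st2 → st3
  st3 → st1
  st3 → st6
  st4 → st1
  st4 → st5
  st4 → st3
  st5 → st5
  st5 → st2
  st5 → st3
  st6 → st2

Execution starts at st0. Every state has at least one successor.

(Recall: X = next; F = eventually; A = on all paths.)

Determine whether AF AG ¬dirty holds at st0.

Violated

States satisfying AG ¬dirty: ∅.
States satisfying AF AG ¬dirty: ∅.
There is a path from st0 along which AG ¬dirty never holds.
st0 ∉ Sat(AF AG ¬dirty).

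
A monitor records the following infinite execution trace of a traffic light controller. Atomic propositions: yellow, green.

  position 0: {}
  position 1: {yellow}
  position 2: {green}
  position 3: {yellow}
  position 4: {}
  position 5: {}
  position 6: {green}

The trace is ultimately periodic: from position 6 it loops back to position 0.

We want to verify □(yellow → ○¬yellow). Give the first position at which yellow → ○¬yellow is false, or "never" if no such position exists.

never

yellow → ○¬yellow holds at every position 0..6, and those are all the positions the trace ever visits, so the invariant □(yellow → ○¬yellow) is never violated.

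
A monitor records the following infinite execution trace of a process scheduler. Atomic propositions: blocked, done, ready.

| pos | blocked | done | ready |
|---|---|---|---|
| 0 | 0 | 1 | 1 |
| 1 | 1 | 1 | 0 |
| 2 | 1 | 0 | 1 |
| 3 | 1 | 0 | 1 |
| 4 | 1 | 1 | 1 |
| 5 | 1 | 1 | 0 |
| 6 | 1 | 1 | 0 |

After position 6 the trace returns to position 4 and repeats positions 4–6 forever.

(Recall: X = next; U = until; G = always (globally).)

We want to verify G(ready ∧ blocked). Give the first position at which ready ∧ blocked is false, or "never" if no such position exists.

At position 0 the labels are {done, ready}, so ready ∧ blocked is false there. This is the first violation.

0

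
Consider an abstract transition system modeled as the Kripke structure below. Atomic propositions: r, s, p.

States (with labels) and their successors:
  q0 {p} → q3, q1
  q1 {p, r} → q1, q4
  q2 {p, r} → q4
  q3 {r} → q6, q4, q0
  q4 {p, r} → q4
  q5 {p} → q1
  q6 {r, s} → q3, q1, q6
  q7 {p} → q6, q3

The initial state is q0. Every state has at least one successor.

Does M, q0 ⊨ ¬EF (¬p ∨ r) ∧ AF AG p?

States satisfying ¬p ∨ r: {q1, q2, q3, q4, q6}.
States satisfying EF (¬p ∨ r): {q0, q1, q2, q3, q4, q5, q6, q7}.
States satisfying ¬EF (¬p ∨ r): ∅.
States satisfying AG p: {q1, q2, q4, q5}.
States satisfying AF AG p: {q1, q2, q4, q5}.
States satisfying ¬EF (¬p ∨ r) ∧ AF AG p: ∅.
q0 ∉ Sat(¬EF (¬p ∨ r) ∧ AF AG p).

No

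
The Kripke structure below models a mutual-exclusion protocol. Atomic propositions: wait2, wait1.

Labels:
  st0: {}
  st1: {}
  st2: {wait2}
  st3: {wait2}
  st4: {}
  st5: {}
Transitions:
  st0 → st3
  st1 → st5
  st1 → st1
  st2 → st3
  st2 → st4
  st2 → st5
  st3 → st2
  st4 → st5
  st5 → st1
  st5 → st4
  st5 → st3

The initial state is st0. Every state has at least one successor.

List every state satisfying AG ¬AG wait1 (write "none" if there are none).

States satisfying ¬AG wait1: {st0, st1, st2, st3, st4, st5}.
States satisfying AG ¬AG wait1: {st0, st1, st2, st3, st4, st5}.

{st0, st1, st2, st3, st4, st5}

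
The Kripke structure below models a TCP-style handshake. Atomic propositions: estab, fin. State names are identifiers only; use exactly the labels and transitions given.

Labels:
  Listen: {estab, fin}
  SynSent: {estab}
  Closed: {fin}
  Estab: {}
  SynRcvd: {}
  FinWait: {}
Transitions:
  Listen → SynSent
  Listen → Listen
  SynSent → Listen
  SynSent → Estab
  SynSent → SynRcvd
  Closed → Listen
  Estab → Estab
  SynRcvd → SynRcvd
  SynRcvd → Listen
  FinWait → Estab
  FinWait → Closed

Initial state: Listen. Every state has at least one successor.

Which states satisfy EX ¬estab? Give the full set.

{SynSent, Estab, SynRcvd, FinWait}

States satisfying ¬estab: {Closed, Estab, SynRcvd, FinWait}.
States satisfying EX ¬estab: {SynSent, Estab, SynRcvd, FinWait}.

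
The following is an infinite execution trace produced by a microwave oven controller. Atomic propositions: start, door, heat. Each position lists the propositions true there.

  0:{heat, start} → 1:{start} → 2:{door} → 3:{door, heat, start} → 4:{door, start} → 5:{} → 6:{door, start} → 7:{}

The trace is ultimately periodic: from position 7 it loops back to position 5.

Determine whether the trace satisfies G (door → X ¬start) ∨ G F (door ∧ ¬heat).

door → X ¬start must hold at every position from 0 onward. It fails at position 2, so G (door → X ¬start) is false.
Positions where door holds: 2, 3, 4, 6.
Check X ¬start at each: 2→fails, 3→fails, 4→ok, 6→ok.
F (door ∧ ¬heat) holds at every position 0..7, and those are all positions ever visited, so G F (door ∧ ¬heat) holds.
At position 0: G (door → X ¬start) is false; G F (door ∧ ¬heat) is true; so G (door → X ¬start) ∨ G F (door ∧ ¬heat) is true.

Yes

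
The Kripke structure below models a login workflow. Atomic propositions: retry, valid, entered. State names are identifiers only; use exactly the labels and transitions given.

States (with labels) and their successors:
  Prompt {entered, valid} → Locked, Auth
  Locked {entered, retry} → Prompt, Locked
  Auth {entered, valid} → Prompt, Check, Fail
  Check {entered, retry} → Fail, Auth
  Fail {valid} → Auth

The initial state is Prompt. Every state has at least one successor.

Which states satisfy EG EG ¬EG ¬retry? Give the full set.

{Locked}

States satisfying EG ¬EG ¬retry: {Locked}.
States satisfying EG EG ¬EG ¬retry: {Locked}.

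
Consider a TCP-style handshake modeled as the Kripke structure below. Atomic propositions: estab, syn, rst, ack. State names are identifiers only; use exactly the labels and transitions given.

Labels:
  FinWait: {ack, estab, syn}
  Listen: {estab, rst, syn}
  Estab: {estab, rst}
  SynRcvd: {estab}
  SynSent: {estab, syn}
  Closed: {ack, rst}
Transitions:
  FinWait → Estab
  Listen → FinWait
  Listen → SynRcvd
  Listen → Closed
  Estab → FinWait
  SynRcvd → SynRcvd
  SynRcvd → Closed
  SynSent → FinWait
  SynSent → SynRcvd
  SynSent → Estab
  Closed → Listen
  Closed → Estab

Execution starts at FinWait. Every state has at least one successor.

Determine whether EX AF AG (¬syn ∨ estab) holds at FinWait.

Holds

States satisfying AF AG (¬syn ∨ estab): {FinWait, Listen, Estab, SynRcvd, SynSent, Closed}.
States satisfying EX AF AG (¬syn ∨ estab): {FinWait, Listen, Estab, SynRcvd, SynSent, Closed}.
FinWait ∈ Sat(EX AF AG (¬syn ∨ estab)).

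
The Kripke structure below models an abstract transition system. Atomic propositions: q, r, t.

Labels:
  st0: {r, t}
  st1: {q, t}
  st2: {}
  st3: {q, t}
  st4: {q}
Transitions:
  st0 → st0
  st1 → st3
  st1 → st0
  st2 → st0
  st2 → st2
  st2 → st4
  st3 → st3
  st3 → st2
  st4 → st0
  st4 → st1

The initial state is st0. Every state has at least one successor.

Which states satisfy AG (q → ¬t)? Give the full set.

{st0}

States satisfying q → ¬t: {st0, st2, st4}.
States satisfying AG (q → ¬t): {st0}.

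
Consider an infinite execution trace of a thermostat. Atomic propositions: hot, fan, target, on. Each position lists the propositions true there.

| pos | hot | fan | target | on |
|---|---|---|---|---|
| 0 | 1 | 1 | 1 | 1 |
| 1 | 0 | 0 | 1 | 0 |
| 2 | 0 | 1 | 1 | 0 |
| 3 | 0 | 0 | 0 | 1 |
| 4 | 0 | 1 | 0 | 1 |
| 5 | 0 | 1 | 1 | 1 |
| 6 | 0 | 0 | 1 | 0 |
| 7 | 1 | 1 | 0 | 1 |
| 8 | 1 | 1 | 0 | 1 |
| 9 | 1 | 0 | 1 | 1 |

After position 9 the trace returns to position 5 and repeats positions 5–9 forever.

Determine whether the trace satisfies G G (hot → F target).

Holds

G (hot → F target) holds at every position 0..9, and those are all positions ever visited, so G G (hot → F target) holds.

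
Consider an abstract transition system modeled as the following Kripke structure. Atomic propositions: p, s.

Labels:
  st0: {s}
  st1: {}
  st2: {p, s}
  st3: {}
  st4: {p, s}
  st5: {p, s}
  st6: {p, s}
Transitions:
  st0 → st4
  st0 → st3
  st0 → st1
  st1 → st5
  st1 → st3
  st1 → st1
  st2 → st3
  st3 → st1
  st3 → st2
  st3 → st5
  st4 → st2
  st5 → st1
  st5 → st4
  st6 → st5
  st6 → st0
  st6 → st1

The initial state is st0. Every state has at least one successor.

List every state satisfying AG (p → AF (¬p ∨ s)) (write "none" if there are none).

{st0, st1, st2, st3, st4, st5, st6}

States satisfying p → AF (¬p ∨ s): {st0, st1, st2, st3, st4, st5, st6}.
States satisfying AG (p → AF (¬p ∨ s)): {st0, st1, st2, st3, st4, st5, st6}.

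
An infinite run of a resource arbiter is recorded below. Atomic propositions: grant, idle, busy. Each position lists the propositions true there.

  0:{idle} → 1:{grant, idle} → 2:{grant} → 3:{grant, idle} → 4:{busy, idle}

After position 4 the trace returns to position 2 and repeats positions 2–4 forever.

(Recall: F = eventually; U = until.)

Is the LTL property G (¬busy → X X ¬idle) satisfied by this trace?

¬busy → X X ¬idle must hold at every position from 0 onward. It fails at position 1, so G (¬busy → X X ¬idle) is false.
Positions where ¬busy holds: 0, 1, 2, 3.
Check X X ¬idle at each: 0→ok, 1→fails, 2→fails, 3→ok.

Violated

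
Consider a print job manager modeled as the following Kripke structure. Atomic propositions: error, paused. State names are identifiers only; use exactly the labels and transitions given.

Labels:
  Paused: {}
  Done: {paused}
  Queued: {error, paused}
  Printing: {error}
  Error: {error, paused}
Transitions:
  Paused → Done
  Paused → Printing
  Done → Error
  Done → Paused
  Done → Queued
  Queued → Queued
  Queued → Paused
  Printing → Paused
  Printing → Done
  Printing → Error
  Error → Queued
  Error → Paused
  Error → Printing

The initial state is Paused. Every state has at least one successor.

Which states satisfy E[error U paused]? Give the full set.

{Done, Queued, Printing, Error}

States satisfying error: {Queued, Printing, Error}.
States satisfying paused: {Done, Queued, Error}.
States satisfying E[error U paused]: {Done, Queued, Printing, Error}.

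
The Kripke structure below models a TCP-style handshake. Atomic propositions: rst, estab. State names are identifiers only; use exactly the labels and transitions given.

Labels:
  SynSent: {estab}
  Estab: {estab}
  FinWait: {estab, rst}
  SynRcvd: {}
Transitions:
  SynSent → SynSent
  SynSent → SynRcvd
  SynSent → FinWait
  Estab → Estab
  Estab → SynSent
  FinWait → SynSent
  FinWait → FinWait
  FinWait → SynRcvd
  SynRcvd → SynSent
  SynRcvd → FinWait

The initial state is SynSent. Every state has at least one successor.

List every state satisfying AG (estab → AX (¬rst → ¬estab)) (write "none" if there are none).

none

States satisfying estab → AX (¬rst → ¬estab): {SynRcvd}.
States satisfying AG (estab → AX (¬rst → ¬estab)): ∅.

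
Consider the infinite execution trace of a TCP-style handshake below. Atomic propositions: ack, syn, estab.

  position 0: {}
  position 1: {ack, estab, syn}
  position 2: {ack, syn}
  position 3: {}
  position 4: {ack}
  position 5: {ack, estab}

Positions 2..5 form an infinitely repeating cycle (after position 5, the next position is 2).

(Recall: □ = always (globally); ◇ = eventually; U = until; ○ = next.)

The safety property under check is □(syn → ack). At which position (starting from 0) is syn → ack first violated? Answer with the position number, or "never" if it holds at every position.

syn → ack holds at every position 0..5, and those are all the positions the trace ever visits, so the invariant □(syn → ack) is never violated.

never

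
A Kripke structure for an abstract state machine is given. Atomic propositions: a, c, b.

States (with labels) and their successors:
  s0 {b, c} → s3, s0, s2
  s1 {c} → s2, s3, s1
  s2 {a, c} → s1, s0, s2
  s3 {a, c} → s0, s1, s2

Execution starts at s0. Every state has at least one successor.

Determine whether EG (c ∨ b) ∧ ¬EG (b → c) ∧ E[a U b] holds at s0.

Violated

States satisfying c ∨ b: {s0, s1, s2, s3}.
States satisfying EG (c ∨ b): {s0, s1, s2, s3}.
States satisfying b → c: {s0, s1, s2, s3}.
States satisfying EG (b → c): {s0, s1, s2, s3}.
States satisfying ¬EG (b → c): ∅.
States satisfying EG (c ∨ b) ∧ ¬EG (b → c): ∅.
States satisfying a: {s2, s3}.
States satisfying b: {s0}.
States satisfying E[a U b]: {s0, s2, s3}.
States satisfying EG (c ∨ b) ∧ ¬EG (b → c) ∧ E[a U b]: ∅.
s0 ∉ Sat(EG (c ∨ b) ∧ ¬EG (b → c) ∧ E[a U b]).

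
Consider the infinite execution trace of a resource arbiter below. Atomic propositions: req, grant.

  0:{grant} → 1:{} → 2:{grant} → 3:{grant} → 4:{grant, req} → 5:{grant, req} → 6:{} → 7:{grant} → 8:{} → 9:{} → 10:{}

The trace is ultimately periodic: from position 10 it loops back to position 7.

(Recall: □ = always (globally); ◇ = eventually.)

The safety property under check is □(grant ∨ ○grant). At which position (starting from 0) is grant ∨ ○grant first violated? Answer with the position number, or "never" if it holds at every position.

Check grant ∨ ○grant at each position in order: 0 ✓, 1 ✓, 2 ✓, 3 ✓, 4 ✓, 5 ✓, 6 ✓, 7 ✓.
At position 8 the labels are {} and the next position 9 has {}, so grant ∨ ○grant is false there. This is the first violation.

8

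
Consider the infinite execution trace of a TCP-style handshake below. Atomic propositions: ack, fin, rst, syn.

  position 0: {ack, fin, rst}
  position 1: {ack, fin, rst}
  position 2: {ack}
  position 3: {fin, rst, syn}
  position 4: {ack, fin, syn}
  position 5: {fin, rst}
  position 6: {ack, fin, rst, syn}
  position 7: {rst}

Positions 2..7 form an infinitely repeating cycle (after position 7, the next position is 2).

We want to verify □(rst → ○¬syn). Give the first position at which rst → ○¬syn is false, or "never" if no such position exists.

3

Check rst → ○¬syn at each position in order: 0 ✓, 1 ✓, 2 ✓.
At position 3 the labels are {fin, rst, syn} and the next position 4 has {ack, fin, syn}, so rst → ○¬syn is false there. This is the first violation.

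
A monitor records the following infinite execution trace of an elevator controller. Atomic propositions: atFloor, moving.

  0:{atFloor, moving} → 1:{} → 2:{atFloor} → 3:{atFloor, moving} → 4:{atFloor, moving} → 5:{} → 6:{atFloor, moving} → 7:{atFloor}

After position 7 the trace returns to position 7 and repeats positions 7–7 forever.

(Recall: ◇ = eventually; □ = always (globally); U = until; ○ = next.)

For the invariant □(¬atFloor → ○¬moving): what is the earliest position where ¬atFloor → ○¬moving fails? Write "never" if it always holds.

Check ¬atFloor → ○¬moving at each position in order: 0 ✓, 1 ✓, 2 ✓, 3 ✓, 4 ✓.
At position 5 the labels are {} and the next position 6 has {atFloor, moving}, so ¬atFloor → ○¬moving is false there. This is the first violation.

5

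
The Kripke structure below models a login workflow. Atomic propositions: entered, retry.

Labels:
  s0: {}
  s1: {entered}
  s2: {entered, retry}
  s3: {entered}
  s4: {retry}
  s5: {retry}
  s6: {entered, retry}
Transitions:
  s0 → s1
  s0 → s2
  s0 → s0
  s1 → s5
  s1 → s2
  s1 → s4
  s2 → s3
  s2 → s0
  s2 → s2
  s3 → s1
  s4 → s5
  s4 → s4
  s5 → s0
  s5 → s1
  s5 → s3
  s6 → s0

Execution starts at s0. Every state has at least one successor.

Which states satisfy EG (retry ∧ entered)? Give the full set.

{s2}

States satisfying retry ∧ entered: {s2, s6}.
States satisfying EG (retry ∧ entered): {s2}.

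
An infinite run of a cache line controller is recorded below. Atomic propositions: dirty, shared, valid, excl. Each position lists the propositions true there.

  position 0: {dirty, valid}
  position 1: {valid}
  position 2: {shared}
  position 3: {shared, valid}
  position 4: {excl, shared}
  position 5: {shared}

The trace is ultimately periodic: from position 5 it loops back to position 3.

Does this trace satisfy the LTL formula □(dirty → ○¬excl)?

dirty → ○¬excl holds at every position 0..5, and those are all positions ever visited, so □(dirty → ○¬excl) holds.
Positions where dirty holds: 0.
Check ○¬excl at each: 0→ok.

Yes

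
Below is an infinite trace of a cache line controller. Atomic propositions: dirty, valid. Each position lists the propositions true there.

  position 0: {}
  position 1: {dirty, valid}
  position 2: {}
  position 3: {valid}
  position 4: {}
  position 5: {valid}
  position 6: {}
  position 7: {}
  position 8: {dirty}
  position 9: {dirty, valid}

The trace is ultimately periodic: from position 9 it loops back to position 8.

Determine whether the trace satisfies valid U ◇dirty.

Walking from position 0: ◇dirty first holds at position 0, and valid holds at every earlier position along the way, so valid U ◇dirty holds.

Holds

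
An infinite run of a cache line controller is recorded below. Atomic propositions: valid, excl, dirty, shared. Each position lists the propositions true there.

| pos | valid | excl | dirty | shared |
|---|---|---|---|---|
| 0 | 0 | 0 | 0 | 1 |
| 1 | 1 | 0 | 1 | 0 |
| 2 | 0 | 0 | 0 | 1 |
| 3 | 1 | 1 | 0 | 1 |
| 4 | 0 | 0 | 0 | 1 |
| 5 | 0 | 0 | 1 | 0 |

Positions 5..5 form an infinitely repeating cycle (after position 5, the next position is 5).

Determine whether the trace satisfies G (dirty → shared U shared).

Violated

dirty → shared U shared must hold at every position from 0 onward. It fails at position 1, so G (dirty → shared U shared) is false.
Positions where dirty holds: 1, 5.
Check shared U shared at each: 1→fails, 5→fails.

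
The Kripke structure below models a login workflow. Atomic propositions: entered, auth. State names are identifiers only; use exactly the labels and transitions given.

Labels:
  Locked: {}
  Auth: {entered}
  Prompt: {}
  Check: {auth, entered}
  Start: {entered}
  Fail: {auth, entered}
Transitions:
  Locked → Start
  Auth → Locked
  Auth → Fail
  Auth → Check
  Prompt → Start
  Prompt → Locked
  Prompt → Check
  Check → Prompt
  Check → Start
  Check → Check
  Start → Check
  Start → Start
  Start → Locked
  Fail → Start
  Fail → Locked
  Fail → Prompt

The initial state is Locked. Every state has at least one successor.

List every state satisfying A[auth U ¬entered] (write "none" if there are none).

{Locked, Prompt}

States satisfying auth: {Check, Fail}.
States satisfying ¬entered: {Locked, Prompt}.
States satisfying A[auth U ¬entered]: {Locked, Prompt}.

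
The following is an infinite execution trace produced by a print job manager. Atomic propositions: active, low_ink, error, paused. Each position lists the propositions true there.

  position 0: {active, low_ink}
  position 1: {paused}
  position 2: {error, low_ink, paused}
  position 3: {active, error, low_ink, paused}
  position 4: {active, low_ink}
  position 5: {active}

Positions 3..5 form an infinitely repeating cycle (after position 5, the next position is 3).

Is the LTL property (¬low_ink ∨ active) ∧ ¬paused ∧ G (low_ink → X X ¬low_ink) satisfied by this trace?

No

low_ink → X X ¬low_ink must hold at every position from 0 onward. It fails at position 0, so G (low_ink → X X ¬low_ink) is false.
Positions where low_ink holds: 0, 2, 3, 4.
Check X X ¬low_ink at each: 0→fails, 2→fails, 3→ok, 4→fails.
At position 0: (¬low_ink ∨ active) ∧ ¬paused is true; G (low_ink → X X ¬low_ink) is false; so (¬low_ink ∨ active) ∧ ¬paused ∧ G (low_ink → X X ¬low_ink) is false.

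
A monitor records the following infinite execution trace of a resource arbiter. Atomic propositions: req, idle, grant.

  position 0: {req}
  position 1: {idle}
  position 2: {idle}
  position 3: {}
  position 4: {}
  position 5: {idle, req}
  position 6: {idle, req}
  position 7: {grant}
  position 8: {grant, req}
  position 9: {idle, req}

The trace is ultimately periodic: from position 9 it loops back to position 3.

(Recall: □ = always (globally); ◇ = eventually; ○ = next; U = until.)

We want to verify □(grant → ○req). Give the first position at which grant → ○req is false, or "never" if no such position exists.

grant → ○req holds at every position 0..9, and those are all the positions the trace ever visits, so the invariant □(grant → ○req) is never violated.

never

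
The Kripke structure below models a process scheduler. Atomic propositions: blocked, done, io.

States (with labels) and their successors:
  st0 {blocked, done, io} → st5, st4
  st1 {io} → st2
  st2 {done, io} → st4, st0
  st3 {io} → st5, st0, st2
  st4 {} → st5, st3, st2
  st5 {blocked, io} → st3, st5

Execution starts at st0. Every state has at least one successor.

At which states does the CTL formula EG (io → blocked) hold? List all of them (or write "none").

{st0, st4, st5}

States satisfying io → blocked: {st0, st4, st5}.
States satisfying EG (io → blocked): {st0, st4, st5}.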